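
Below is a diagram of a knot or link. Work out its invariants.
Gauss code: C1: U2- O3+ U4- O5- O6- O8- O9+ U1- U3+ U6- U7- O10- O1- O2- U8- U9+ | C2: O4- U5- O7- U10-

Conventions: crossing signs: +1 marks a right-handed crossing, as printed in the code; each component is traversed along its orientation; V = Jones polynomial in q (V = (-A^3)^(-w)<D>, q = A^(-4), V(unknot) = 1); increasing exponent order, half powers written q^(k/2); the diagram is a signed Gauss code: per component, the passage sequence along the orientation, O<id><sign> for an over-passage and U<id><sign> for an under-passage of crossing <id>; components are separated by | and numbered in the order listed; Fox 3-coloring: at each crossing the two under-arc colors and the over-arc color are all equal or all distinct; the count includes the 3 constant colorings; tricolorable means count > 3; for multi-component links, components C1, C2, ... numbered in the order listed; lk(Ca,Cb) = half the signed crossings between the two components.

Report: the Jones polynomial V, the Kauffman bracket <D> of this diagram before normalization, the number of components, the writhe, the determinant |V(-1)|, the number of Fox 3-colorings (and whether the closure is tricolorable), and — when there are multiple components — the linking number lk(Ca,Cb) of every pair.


V(q) = -q^(-11/2) + q^(-9/2) - q^(-7/2) - q^(-3/2)
bracket: -A^-12 - A^-4 + 1 - A^4, w = -6
2 components, writhe -6, over 10 crossings
lk(C1,C2) = -2
det 4, colorings 3 of 3^10 — not tricolorable
observation: the 1 component pair carries total linking -2


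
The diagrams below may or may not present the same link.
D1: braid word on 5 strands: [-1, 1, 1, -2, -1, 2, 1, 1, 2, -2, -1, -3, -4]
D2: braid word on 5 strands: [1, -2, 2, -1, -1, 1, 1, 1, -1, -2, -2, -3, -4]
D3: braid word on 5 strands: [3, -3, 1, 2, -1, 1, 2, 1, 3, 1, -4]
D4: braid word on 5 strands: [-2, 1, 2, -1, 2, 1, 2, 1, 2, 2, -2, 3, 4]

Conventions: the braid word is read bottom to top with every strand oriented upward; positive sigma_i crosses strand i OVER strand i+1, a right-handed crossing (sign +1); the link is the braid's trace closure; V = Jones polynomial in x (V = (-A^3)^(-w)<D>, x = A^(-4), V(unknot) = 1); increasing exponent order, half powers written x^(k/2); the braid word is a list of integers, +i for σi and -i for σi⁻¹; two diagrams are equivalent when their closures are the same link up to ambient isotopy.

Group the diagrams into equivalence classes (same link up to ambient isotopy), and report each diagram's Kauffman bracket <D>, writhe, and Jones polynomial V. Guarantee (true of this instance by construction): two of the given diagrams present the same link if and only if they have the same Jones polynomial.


equivalence classes: {D1} | {D2} | {D3, D4}
D1 (bracket A^-13 + A^-5; 13 crossings at w = -1): V = -x^(1/2) - x^(5/2)
V(D2) = -x^(-5/2) - x^(-1/2)  (w -3, c 13, <D> = A^-7 + A)
V(D3) = -x^(3/2) - 2x^(7/2) + x^(9/2) - x^(11/2) + x^(13/2)  (w +5, c 11, <D> = -A^-11 + A^-7 - A^-3 + 2A + A^9)
D4 (bracket -A^-5 + A^-1 - A^3 + 2A^7 + A^15; 13 crossings at w = +7): V = -x^(3/2) - 2x^(7/2) + x^(9/2) - x^(11/2) + x^(13/2)
observation: comparing 4 Jones polynomials yields 3 groups


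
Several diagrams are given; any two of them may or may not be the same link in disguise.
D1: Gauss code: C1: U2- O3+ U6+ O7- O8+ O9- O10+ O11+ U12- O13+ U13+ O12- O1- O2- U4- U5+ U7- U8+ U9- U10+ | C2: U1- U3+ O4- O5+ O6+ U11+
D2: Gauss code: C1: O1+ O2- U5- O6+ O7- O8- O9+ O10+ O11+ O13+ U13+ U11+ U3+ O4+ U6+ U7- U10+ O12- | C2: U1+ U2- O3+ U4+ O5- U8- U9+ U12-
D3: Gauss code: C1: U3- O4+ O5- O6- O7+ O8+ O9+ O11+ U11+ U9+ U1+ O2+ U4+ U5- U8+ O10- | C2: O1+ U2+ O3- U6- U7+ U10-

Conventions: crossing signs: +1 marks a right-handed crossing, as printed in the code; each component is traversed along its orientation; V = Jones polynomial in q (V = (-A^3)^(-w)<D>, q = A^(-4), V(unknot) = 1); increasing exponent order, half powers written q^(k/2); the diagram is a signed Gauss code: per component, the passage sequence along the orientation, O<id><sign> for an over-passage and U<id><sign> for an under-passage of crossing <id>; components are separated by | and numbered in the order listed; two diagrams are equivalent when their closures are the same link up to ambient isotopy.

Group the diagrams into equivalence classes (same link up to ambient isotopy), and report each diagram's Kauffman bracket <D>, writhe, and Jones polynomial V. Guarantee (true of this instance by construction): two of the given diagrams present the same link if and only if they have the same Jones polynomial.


grouping into links: {D1} | {D2, D3}
V(D1) = -q^(1/2) - q^(5/2)  (w +1, c 13, <D> = A^-7 + A)
D2 (bracket -A^-5 + 2A^-1 - A^3 + 2A^7 - A^11 + A^15; 13 crossings at w = +3): V = -q^(-3/2) + q^(-1/2) - 2q^(1/2) + q^(3/2) - 2q^(5/2) + q^(7/2)
V(D3) = -q^(-3/2) + q^(-1/2) - 2q^(1/2) + q^(3/2) - 2q^(5/2) + q^(7/2)  (w +3, c 11, <D> = -A^-5 + 2A^-1 - A^3 + 2A^7 - A^11 + A^15)
key observation: 2 values of V(q) split the 3 diagrams


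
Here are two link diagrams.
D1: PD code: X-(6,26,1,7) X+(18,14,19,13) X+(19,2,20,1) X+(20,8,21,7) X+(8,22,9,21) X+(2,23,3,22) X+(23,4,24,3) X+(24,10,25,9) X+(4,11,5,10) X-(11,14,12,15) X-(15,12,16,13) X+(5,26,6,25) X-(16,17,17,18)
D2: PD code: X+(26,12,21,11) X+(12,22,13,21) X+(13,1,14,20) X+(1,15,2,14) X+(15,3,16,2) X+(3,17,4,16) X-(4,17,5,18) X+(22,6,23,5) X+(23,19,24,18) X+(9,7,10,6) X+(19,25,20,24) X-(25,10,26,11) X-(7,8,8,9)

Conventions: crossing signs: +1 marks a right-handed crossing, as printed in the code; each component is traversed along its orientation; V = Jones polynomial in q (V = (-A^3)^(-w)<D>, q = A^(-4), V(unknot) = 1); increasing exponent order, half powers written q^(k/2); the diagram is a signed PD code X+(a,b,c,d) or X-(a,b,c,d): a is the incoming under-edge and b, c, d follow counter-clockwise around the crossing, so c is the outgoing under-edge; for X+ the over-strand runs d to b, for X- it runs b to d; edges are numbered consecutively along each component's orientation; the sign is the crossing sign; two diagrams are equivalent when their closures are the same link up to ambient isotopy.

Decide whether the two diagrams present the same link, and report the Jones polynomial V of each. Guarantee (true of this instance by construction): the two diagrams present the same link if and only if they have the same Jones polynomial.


equivalent: yes
V(D1) = -q^(5/2) - q^(9/2) - q^(13/2) + q^(15/2)  (w +5, c 13, <D> = -A^-15 + A^-11 + A^-3 + A^5)
V(D2) = -q^(5/2) - q^(9/2) - q^(13/2) + q^(15/2)  (w +7, c 13, <D> = -A^-9 + A^-5 + A^3 + A^11)
why: Reidemeister moves carry D1 (13 crossings) to D2 (13)


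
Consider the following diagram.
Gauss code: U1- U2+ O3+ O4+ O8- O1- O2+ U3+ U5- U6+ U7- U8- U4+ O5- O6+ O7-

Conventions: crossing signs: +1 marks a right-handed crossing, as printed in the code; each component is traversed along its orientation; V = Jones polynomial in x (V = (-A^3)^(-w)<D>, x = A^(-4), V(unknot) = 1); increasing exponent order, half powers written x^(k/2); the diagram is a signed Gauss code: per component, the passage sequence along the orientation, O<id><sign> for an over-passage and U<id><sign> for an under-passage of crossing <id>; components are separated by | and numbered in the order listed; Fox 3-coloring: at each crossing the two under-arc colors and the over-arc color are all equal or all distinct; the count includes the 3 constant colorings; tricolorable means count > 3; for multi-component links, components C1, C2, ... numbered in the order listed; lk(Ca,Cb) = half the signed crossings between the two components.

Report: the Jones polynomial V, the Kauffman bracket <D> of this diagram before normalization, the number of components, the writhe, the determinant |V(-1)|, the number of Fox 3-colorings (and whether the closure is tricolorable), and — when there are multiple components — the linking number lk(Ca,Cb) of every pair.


V(x) = 1
bracket: 1, w = 0
1 component, writhe 0, over 8 crossings
det 1, colorings 3 of 3^8 — not tricolorable
observation: det 1 = |V(-1)|; not divisible by 3, so not tricolorable


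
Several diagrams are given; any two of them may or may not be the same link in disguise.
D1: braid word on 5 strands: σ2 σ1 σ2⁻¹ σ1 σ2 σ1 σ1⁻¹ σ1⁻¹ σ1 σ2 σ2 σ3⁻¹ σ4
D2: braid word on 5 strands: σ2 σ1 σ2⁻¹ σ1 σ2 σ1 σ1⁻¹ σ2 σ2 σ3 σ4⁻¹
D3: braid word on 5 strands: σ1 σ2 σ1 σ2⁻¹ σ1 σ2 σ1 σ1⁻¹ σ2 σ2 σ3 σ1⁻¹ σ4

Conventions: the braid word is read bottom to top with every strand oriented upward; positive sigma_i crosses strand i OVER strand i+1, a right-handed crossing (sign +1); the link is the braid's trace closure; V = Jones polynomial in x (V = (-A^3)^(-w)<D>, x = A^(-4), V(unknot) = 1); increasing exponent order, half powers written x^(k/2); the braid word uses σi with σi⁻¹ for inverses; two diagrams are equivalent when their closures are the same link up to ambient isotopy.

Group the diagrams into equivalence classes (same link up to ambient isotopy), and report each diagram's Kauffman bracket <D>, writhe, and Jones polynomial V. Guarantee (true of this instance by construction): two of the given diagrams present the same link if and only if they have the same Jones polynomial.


grouping into links: {D1, D2, D3}
V(D1) = -x^(3/2) + x^(5/2) - 2x^(7/2) + 2x^(9/2) - 2x^(11/2) + x^(13/2) - x^(15/2)  (w +5, c 13, <D> = A^-15 - A^-11 + 2A^-7 - 2A^-3 + 2A - A^5 + A^9)
D2 (bracket A^-15 - A^-11 + 2A^-7 - 2A^-3 + 2A - A^5 + A^9; 11 crossings at w = +5): V = -x^(3/2) + x^(5/2) - 2x^(7/2) + 2x^(9/2) - 2x^(11/2) + x^(13/2) - x^(15/2)
V(D3) = -x^(3/2) + x^(5/2) - 2x^(7/2) + 2x^(9/2) - 2x^(11/2) + x^(13/2) - x^(15/2)  [13 crossings, <D> = A^-9 - A^-5 + 2A^-1 - 2A^3 + 2A^7 - A^11 + A^15, w = +7]
why: one V(x) for all 3 diagrams — one class (guaranteed)


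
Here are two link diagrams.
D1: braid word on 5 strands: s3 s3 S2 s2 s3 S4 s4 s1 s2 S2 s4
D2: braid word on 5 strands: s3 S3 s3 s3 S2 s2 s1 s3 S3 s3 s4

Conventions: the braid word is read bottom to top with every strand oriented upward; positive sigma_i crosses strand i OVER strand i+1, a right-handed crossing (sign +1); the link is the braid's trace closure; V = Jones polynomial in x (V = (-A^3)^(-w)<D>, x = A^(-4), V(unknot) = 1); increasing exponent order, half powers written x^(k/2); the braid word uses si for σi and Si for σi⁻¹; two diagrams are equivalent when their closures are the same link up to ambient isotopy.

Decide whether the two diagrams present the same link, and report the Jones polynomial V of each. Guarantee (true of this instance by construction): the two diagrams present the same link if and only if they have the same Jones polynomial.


same link: yes
V(D1) = -x^(1/2) - x^(3/2) - x^(5/2) + x^(9/2)  [11 crossings, <D> = -A^-3 + A^5 + A^9 + A^13, w = +5]
V(D2) = -x^(1/2) - x^(3/2) - x^(5/2) + x^(9/2)  [11 crossings, <D> = -A^-3 + A^5 + A^9 + A^13, w = +5]
insight: from 11 to 11 crossings by R-moves: one link, two diagrams


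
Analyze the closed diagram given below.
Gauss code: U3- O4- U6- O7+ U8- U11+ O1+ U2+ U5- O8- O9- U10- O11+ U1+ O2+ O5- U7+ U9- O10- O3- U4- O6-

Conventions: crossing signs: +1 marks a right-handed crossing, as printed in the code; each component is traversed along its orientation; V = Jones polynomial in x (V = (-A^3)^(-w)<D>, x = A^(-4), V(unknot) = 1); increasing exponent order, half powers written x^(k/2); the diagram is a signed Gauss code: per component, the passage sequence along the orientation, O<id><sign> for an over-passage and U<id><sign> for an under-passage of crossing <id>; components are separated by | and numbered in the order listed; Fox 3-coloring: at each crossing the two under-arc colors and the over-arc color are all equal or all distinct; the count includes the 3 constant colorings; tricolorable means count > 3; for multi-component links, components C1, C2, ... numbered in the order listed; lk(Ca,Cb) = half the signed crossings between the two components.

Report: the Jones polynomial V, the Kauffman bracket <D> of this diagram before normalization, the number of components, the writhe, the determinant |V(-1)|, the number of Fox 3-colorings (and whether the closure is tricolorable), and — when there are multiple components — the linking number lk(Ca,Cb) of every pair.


V = -x^-6 + 2x^-5 - 2x^-4 + 3x^-3 - 3x^-2 + 2x^-1 - 1 + x
<D> = -A^-13 + A^-9 - 2A^-5 + 3A^-1 - 3A^3 + 2A^7 - 2A^11 + A^15 (w = -3)
1 component over 11 crossings, w = -3
9 Fox colorings among 3^11, |V(-1)| = 15: tricolorable
why: w = -3 (over 11 crossings) is diagram-only; (-A^3)^(3) removes it from V


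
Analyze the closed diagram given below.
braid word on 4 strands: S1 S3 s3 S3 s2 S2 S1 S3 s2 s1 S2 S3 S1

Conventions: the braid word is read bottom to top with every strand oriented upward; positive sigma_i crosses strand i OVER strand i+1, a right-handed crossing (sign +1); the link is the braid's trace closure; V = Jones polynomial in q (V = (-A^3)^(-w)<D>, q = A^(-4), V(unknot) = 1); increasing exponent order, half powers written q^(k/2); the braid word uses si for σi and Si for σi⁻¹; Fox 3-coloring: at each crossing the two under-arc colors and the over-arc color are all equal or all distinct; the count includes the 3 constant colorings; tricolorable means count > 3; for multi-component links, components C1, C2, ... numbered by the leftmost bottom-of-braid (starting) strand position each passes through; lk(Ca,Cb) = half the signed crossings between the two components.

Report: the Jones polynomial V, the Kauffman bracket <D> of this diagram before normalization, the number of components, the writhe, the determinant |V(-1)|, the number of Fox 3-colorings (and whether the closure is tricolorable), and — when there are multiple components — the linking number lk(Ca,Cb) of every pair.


V(q) = q^-8 - 2q^-7 + q^-6 - 2q^-5 + 2q^-4 + q^-2
bracket: -A^-7 - 2A + 2A^5 - A^9 + 2A^13 - A^17, w = -5
1 component, writhe -5, over 13 crossings
det 9, colorings 27 of 3^13 — tricolorable
observation: |V(-1)| = 9: so tricolorable, since 3 divides 9


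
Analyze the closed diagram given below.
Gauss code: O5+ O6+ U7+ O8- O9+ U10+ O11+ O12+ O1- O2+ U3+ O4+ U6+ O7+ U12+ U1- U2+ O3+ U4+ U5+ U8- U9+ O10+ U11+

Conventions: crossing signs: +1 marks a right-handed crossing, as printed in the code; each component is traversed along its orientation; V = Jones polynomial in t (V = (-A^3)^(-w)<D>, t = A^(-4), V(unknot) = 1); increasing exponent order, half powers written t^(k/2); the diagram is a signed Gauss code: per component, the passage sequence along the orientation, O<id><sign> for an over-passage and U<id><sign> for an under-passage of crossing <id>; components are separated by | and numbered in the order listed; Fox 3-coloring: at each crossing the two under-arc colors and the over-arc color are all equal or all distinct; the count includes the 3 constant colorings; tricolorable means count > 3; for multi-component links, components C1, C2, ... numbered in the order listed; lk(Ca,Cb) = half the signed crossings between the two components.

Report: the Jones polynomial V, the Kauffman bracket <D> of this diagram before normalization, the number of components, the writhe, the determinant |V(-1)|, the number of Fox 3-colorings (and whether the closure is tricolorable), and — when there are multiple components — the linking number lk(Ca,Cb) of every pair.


Jones polynomial: V(t) = t^3 + t^5 - t^8
<D> = -A^-8 + A^4 + A^12; writhe +8
components 1, writhe +8 (12 crossings)
3-colorings: 9 of 3^12, det 3 — tricolorable
note: det 3 = |V(-1)|; divisible by 3, so tricolorable


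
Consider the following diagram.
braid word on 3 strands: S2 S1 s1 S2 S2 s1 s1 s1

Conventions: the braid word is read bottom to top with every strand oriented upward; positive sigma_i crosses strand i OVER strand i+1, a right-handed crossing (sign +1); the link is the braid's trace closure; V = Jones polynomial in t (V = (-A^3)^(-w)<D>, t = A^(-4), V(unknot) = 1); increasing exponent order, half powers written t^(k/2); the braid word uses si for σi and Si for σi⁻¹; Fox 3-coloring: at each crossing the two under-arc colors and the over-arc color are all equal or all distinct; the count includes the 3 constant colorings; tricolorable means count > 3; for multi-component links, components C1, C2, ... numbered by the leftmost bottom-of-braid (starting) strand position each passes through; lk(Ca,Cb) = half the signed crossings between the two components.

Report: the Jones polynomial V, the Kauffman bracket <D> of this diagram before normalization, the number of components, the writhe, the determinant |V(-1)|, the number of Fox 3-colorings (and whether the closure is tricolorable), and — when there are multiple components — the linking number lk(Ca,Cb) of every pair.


V(t) = -t^-3 + t^-2 - t^-1 + 3 - t + t^2 - t^3
bracket: -A^-12 + A^-8 - A^-4 + 3 - A^4 + A^8 - A^12, w = 0
1 component, writhe 0, over 8 crossings
det 9, colorings 27 of 3^8 — tricolorable
observation: inverse pairs cancel, leaving σ2⁻¹ σ2⁻¹ σ2⁻¹ σ1 σ1 σ1


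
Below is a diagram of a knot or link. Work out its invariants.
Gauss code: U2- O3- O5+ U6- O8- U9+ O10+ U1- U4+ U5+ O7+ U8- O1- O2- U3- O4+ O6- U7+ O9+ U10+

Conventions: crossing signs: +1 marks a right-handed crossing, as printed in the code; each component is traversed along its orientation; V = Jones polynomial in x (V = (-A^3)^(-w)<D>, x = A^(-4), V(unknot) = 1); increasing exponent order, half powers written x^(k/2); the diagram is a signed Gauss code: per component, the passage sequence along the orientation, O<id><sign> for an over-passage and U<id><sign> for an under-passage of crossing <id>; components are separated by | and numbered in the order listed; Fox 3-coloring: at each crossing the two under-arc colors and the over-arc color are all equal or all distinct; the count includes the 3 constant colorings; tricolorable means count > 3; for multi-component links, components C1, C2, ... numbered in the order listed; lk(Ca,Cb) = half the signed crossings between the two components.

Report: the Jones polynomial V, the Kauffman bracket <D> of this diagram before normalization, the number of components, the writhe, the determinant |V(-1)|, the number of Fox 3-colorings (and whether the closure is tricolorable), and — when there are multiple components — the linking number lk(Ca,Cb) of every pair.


V = x^-4 - 2x^-3 + 3x^-2 - 4x^-1 + 5 - 4x + 3x^2 - 2x^3 + x^4
<D> = A^-16 - 2A^-12 + 3A^-8 - 4A^-4 + 5 - 4A^4 + 3A^8 - 2A^12 + A^16 (w = 0)
1 component over 10 crossings, w = 0
3 Fox colorings among 3^10, |V(-1)| = 25: not tricolorable
why: V spans 8 powers of x: at least 8 crossings in any diagram


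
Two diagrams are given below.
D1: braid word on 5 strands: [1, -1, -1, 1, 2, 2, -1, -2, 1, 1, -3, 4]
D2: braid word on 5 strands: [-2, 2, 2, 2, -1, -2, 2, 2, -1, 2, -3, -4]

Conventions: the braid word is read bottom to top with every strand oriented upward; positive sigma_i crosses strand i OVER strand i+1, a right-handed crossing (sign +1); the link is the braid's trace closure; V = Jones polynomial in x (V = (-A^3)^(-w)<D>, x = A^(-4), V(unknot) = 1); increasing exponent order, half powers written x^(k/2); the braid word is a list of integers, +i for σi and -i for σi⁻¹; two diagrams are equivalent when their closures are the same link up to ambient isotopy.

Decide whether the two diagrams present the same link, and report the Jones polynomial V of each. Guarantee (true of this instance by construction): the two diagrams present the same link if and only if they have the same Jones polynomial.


same link: no
V(D1) = x + x^3 - x^4  [12 crossings, <D> = -A^-10 + A^-6 + A^2, w = +2]
V(D2) = x^-1 - 1 + 2x - 2x^2 + 2x^3 - 2x^4 + x^5  [12 crossings, <D> = A^-20 - 2A^-16 + 2A^-12 - 2A^-8 + 2A^-4 - 1 + A^4, w = 0]
insight: 2 values of V(x) split the 2 diagrams


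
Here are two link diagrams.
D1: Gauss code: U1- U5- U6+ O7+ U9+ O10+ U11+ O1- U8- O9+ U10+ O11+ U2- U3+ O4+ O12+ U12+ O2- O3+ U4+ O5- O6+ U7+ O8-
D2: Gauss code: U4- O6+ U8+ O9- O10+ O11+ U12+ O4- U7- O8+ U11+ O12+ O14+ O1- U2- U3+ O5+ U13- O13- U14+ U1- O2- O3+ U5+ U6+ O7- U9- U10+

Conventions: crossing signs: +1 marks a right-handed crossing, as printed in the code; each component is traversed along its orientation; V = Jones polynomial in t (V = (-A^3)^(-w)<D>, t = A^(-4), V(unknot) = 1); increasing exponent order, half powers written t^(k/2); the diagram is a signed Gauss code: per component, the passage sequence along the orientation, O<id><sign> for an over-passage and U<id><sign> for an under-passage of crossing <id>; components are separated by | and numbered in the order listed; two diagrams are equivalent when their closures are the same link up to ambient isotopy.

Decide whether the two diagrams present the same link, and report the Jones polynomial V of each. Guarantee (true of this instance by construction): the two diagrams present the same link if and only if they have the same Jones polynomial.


equivalent: yes
V(D1) = t^-1 - 1 + 2t - 2t^2 + 2t^3 - 2t^4 + t^5  (w +4, c 12, <D> = A^-8 - 2A^-4 + 2 - 2A^4 + 2A^8 - A^12 + A^16)
D2 (bracket A^-14 - 2A^-10 + 2A^-6 - 2A^-2 + 2A^2 - A^6 + A^10; 14 crossings at w = +2): V = t^-1 - 1 + 2t - 2t^2 + 2t^3 - 2t^4 + t^5
why: from 12 to 14 crossings by R-moves: one link, two diagrams


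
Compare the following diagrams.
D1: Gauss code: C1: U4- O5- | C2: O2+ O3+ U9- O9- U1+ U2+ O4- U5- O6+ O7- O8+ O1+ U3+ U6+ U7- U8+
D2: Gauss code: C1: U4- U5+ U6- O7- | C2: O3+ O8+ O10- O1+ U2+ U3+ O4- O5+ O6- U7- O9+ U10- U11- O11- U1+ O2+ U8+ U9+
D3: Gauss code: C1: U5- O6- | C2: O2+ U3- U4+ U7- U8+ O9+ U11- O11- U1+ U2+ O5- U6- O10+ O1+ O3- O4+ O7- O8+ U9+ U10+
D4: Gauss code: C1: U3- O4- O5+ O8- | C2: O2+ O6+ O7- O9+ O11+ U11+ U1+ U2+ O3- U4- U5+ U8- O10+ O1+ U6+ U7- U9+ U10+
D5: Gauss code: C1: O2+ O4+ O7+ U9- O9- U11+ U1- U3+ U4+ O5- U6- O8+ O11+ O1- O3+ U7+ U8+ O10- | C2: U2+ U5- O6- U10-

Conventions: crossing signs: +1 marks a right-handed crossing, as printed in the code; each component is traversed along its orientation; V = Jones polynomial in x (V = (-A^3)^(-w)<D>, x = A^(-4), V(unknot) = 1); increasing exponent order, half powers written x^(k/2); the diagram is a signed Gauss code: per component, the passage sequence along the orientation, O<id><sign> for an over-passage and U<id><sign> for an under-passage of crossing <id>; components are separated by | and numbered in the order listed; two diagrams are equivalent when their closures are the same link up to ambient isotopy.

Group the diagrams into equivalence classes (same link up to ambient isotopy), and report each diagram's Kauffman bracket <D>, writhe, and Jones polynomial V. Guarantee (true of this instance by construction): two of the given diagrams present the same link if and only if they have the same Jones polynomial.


grouping into links: {D1, D2, D3, D4, D5}
V(D1) = -x^(-3/2) - 2x^(1/2) + x^(3/2) - x^(5/2) + x^(7/2)  (w +1, c 9, <D> = -A^-11 + A^-7 - A^-3 + 2A + A^9)
D2 (bracket -A^-11 + A^-7 - A^-3 + 2A + A^9; 11 crossings at w = +1): V = -x^(-3/2) - 2x^(1/2) + x^(3/2) - x^(5/2) + x^(7/2)
V(D3) = -x^(-3/2) - 2x^(1/2) + x^(3/2) - x^(5/2) + x^(7/2)  [11 crossings, <D> = -A^-11 + A^-7 - A^-3 + 2A + A^9, w = +1]
V(D4) = -x^(-3/2) - 2x^(1/2) + x^(3/2) - x^(5/2) + x^(7/2)  [11 crossings, <D> = -A^-5 + A^-1 - A^3 + 2A^7 + A^15, w = +3]
V(D5) = -x^(-3/2) - 2x^(1/2) + x^(3/2) - x^(5/2) + x^(7/2)  (w +1, c 11, <D> = -A^-11 + A^-7 - A^-3 + 2A + A^9)
why: one V(x) for all 5 diagrams — one class (guaranteed)


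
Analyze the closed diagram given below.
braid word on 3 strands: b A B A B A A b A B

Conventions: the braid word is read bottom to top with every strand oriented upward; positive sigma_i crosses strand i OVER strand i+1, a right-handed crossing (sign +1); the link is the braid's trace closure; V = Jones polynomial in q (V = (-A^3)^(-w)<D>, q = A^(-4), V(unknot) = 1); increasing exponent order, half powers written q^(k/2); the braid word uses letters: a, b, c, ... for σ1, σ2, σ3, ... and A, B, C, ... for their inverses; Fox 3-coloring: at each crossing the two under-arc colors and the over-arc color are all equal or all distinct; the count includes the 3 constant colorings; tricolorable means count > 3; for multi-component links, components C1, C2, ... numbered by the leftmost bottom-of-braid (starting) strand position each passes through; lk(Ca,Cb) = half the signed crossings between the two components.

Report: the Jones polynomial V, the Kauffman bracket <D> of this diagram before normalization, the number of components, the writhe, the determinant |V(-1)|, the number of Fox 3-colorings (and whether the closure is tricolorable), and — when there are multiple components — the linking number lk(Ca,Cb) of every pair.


V = q^-8 - 2q^-7 + q^-6 - 2q^-5 + 2q^-4 + q^-2
<D> = A^-10 + 2A^-2 - 2A^2 + A^6 - 2A^10 + A^14 (w = -6)
1 component over 10 crossings, w = -6
27 Fox colorings among 3^10, |V(-1)| = 9: tricolorable
why: |V(-1)| = 9: so tricolorable, since 3 divides 9


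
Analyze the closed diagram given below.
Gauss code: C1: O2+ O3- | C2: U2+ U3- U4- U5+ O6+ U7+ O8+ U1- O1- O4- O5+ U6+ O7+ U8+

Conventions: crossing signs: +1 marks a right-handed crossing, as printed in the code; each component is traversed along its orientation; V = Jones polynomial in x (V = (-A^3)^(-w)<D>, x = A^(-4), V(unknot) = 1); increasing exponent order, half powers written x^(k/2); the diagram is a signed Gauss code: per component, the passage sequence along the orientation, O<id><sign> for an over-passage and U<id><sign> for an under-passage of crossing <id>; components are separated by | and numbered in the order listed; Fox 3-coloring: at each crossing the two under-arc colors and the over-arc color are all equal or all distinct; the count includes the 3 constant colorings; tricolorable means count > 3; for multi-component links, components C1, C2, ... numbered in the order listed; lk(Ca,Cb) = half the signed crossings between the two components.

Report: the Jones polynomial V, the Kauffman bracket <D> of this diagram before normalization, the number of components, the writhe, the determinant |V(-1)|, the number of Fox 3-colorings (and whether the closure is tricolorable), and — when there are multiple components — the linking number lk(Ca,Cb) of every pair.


Jones polynomial: V(x) = -x^(1/2) - x^(3/2) - x^(5/2) + x^(9/2)
<D> = A^-12 - A^-4 - 1 - A^4; writhe +2
components 2, writhe +2 (8 crossings)
linking number lk(C1,C2) = 0
3-colorings: 27 of 3^9, det 0 — tricolorable
note: span 4 respects span(V) <= c + mu - 1 = 9 for this 2-component diagram


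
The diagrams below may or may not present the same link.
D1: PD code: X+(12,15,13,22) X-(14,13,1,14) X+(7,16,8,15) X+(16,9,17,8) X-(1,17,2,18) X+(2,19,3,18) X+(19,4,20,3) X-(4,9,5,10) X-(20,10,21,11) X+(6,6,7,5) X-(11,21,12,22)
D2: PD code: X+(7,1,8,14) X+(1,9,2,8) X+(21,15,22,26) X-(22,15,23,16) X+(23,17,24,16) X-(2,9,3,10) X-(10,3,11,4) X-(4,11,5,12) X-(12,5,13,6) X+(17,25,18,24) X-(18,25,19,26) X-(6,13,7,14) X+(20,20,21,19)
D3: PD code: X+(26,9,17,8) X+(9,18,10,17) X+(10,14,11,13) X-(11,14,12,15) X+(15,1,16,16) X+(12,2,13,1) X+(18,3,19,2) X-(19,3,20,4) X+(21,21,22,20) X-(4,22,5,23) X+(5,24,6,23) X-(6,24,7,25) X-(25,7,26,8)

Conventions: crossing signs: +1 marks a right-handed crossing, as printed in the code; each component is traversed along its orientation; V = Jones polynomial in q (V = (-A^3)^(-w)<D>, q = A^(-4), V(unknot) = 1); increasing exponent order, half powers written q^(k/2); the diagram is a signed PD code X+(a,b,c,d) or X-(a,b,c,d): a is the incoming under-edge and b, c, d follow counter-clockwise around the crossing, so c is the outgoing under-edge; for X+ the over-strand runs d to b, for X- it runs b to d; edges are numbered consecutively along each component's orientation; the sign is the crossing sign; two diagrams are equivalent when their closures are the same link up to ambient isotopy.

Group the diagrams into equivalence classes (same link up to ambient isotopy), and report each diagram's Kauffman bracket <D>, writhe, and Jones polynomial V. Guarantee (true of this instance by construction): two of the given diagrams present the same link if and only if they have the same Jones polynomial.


classes: {D1} | {D2} | {D3}
V(D1) = -q^(1/2) - q^(5/2)  [11 crossings, <D> = A^-7 + A, w = +1]
V(D2) = q^(-9/2) - q^(-5/2) - q^(-3/2) - q^(-1/2)  [13 crossings, <D> = A^-1 + A^3 + A^7 - A^15, w = -1]
D3 (bracket A^7 + A^11; 13 crossings at w = +3): V = -q^(-1/2) - q^(1/2)
note: V(q) takes 3 values over 3 diagrams, fixing the grouping


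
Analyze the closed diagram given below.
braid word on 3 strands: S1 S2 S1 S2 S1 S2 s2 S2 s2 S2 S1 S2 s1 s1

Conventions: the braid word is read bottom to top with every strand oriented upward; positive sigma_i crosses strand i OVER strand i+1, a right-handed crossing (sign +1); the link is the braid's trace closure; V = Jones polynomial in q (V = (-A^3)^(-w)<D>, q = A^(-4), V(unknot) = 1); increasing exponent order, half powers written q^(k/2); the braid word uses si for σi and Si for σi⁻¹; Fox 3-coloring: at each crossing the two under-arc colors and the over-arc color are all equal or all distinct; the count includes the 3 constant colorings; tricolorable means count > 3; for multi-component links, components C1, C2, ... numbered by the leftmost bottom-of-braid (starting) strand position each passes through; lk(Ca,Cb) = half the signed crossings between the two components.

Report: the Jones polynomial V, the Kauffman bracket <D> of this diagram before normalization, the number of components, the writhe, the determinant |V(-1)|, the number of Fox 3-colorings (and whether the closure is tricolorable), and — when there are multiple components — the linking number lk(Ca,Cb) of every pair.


V = -q^-7 + q^-6 - q^-5 + q^-4 + q^-2
<D> = A^-10 + A^-2 - A^2 + A^6 - A^10 (w = -6)
1 component over 14 crossings, w = -6
3 Fox colorings among 3^14, |V(-1)| = 5: not tricolorable
why: w = -6 shifts under R1 moves; the (-A^3)^(6) factor cancels that in V


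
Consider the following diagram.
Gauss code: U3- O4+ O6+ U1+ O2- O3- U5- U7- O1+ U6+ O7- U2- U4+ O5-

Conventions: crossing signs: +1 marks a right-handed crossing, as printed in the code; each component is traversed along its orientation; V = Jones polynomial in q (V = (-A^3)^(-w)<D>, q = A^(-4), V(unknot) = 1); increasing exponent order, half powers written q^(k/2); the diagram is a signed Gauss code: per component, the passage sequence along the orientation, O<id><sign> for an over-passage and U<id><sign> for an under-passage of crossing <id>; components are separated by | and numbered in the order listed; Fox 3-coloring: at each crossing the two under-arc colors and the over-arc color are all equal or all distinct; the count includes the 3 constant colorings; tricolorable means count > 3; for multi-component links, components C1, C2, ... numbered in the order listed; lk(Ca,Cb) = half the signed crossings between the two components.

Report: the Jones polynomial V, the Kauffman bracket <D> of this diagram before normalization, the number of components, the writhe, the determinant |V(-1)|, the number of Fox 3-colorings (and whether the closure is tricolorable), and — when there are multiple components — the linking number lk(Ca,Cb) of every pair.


V = q^-4 - q^-3 + q^-2 - 2q^-1 + 2 - q + q^2
<D> = -A^-11 + A^-7 - 2A^-3 + 2A - A^5 + A^9 - A^13 (w = -1)
1 component over 7 crossings, w = -1
9 Fox colorings among 3^7, |V(-1)| = 9: tricolorable
why: w = -1 (over 7 crossings) is diagram-only; (-A^3)^(1) removes it from V


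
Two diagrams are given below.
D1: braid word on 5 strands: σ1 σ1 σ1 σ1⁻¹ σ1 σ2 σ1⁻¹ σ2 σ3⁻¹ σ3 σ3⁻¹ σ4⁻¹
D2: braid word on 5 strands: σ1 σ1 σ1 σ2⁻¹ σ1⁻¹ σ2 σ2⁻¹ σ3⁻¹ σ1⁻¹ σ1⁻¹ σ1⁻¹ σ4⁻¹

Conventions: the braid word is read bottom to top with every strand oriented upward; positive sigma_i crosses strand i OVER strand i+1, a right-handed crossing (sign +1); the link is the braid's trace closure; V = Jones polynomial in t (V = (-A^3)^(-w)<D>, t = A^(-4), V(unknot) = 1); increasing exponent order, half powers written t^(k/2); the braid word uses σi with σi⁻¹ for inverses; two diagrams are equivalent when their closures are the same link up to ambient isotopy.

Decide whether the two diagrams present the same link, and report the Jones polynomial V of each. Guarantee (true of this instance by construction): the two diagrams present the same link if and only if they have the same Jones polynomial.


same link: no
V(D1) = t - t^2 + 2t^3 - t^4 + t^5 - t^6  [12 crossings, <D> = -A^-18 + A^-14 - A^-10 + 2A^-6 - A^-2 + A^2, w = +2]
V(D2) = 1  [12 crossings, <D> = A^-12, w = -4]
insight: comparing 2 Jones polynomials yields 2 groups


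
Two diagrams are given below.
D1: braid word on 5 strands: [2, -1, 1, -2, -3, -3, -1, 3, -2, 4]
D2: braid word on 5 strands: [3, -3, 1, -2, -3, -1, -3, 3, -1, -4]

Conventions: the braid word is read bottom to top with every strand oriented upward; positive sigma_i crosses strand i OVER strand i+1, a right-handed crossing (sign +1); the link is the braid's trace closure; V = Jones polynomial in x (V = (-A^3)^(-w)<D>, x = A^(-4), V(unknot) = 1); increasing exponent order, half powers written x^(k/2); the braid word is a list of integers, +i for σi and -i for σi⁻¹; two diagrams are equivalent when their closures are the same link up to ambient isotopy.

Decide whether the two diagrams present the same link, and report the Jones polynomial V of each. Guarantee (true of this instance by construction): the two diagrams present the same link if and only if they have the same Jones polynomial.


same link: yes
V(D1) = 1  [10 crossings, <D> = A^-6, w = -2]
V(D2) = 1  (w -4, c 10, <D> = A^-12)
note: one V(x) for all 2 diagrams — one class (guaranteed)


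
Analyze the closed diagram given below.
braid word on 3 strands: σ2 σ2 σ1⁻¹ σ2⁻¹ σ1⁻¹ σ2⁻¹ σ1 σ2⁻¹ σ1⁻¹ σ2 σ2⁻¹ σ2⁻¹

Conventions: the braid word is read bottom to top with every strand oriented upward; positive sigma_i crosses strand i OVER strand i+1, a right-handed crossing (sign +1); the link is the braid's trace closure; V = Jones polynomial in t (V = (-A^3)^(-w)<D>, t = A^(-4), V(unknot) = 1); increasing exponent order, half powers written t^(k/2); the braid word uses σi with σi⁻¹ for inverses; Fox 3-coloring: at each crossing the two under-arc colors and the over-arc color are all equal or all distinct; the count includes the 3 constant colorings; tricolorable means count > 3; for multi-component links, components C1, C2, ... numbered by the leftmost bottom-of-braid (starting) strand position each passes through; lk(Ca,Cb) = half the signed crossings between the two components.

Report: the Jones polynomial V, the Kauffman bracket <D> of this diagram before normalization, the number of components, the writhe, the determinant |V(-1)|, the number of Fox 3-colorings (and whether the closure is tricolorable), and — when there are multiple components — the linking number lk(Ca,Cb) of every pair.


V = -t^-6 + t^-5 - t^-4 + 2t^-3 - t^-2 + t^-1
<D> = A^-8 - A^-4 + 2 - A^4 + A^8 - A^12 (w = -4)
1 component over 12 crossings, w = -4
3 Fox colorings among 3^12, |V(-1)| = 7: not tricolorable
why: w = -4 (over 12 crossings) is diagram-only; (-A^3)^(4) removes it from V


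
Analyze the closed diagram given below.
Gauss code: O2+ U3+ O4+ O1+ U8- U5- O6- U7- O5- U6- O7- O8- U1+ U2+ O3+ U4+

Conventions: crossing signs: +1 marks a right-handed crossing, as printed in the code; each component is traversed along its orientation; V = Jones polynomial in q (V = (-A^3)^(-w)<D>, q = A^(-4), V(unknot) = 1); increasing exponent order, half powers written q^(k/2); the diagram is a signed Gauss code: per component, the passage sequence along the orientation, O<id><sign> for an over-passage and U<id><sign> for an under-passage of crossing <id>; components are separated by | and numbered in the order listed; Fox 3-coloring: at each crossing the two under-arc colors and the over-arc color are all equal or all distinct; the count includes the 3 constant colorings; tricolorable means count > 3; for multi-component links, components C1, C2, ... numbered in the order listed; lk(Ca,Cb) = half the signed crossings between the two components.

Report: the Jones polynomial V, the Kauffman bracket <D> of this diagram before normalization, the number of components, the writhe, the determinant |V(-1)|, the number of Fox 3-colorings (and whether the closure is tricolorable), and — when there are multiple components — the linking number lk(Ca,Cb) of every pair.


Jones polynomial: V(q) = -q^-3 + q^-2 - q^-1 + 3 - q + q^2 - q^3
<D> = -A^-12 + A^-8 - A^-4 + 3 - A^4 + A^8 - A^12; writhe 0
components 1, writhe 0 (8 crossings)
3-colorings: 27 of 3^8, det 9 — tricolorable
note: the span of V is 6, forcing >= 6 crossings in any diagram


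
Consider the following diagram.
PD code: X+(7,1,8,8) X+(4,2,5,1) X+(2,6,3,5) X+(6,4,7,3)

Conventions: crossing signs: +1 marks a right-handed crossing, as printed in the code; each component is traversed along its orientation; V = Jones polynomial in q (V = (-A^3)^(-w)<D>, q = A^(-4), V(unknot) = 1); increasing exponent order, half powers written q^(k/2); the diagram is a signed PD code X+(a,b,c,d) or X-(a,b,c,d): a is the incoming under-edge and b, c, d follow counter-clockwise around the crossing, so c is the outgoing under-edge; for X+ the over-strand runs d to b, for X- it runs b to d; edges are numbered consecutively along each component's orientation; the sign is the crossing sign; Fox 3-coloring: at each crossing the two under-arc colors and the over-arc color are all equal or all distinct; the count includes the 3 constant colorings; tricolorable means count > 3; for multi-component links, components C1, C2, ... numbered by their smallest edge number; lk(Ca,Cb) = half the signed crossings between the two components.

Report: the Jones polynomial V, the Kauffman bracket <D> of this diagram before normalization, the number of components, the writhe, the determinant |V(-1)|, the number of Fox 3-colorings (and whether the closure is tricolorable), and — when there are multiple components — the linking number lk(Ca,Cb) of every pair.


V = q + q^3 - q^4
<D> = -A^-4 + 1 + A^8 (w = +4)
1 component over 4 crossings, w = +4
9 Fox colorings among 3^4, |V(-1)| = 3: tricolorable
why: |V(-1)| = 3: so tricolorable, since 3 divides 3


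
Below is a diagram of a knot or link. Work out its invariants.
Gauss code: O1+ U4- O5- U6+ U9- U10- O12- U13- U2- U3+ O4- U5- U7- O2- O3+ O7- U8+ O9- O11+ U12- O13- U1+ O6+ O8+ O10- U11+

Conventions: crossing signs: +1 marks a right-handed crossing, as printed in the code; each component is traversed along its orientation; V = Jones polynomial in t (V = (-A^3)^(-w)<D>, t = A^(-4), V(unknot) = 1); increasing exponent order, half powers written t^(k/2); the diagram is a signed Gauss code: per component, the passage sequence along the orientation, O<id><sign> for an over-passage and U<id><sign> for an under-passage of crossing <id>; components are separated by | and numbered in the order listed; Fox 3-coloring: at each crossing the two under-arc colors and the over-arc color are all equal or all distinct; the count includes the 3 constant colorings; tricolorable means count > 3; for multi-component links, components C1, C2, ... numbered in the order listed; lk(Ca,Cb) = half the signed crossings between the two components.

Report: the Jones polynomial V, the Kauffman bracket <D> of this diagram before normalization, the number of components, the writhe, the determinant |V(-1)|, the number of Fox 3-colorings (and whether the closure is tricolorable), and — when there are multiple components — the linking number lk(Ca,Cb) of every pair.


V(t) = -t^-6 + 2t^-5 - 4t^-4 + 5t^-3 - 4t^-2 + 5t^-1 - 3 + 2t - t^2
bracket: A^-17 - 2A^-13 + 3A^-9 - 5A^-5 + 4A^-1 - 5A^3 + 4A^7 - 2A^11 + A^15, w = -3
1 component, writhe -3, over 13 crossings
det 27, colorings 9 of 3^13 — tricolorable
observation: w = -3 (over 13 crossings) is diagram-only; (-A^3)^(3) removes it from V


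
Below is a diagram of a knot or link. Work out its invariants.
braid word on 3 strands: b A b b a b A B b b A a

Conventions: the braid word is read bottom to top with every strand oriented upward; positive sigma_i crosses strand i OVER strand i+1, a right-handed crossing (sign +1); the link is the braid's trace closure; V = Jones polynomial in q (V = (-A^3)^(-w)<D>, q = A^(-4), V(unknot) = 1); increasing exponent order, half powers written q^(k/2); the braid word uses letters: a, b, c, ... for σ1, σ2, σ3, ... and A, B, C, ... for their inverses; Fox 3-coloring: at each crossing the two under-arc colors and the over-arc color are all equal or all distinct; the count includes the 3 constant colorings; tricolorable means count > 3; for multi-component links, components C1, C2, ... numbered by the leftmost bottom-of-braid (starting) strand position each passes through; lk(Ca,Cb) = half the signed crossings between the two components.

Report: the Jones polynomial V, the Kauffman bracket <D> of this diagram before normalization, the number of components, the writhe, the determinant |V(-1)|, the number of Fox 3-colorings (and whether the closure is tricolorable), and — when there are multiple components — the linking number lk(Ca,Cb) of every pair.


V(q) = q + q^3 - q^4
bracket: -A^-4 + 1 + A^8, w = +4
1 component, writhe +4, over 12 crossings
det 3, colorings 9 of 3^12 — tricolorable
observation: det 3 = |V(-1)|; divisible by 3, so tricolorable
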